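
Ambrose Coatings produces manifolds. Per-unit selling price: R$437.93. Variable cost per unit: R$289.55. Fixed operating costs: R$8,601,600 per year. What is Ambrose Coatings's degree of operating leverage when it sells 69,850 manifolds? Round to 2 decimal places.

5.88

Contribution at this volume is 69,850 × R$148.38 = R$10,364,343.00.
EBIT = R$10,364,343.00 − R$8,601,600 = R$1,762,743.00.
DOL = contribution ÷ EBIT = R$10,364,343.00 ÷ R$1,762,743.00 = 5.8797.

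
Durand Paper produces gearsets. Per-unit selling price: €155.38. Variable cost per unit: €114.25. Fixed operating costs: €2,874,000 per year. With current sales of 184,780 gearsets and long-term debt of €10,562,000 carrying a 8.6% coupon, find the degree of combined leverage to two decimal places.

1.99

Contribution at this volume is 184,780 × €41.13 = €7,600,001.40.
Subtracting fixed costs: EBIT = €7,600,001.40 − €2,874,000 = €4,726,001.40. Interest = €908,332.00.
DOL = €7,600,001.40 ÷ €4,726,001.40 = 1.6081; DFL = €4,726,001.40 ÷ €3,817,669.40 = 1.2379.
DCL = DOL × DFL = 1.6081 × 1.2379 = 1.9907.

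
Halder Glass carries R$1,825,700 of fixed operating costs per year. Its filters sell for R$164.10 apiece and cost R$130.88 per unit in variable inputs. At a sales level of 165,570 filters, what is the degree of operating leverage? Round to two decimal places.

1.50

Total contribution margin = 165,570 × R$33.22 = R$5,500,235.40.
Subtracting fixed costs: EBIT = R$5,500,235.40 − R$1,825,700 = R$3,674,535.40.
Degree of operating leverage = R$5,500,235.40 / R$3,674,535.40 = 1.4969.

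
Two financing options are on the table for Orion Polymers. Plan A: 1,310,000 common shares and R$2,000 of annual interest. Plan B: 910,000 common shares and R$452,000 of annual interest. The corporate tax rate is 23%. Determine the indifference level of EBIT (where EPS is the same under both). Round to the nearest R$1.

R$1,475,750

Set EPS_A = EPS_B: (EBIT − R$2,000)(1 − 0.23) ÷ 1,310,000 = (EBIT − R$452,000)(1 − 0.23) ÷ 910,000.
The (1 − t) factor cancels: (EBIT − 2,000) × 910,000 = (EBIT − 452,000) × 1,310,000.
EBIT × (1,310,000 − 910,000) = 452,000 × 1,310,000 − 2,000 × 910,000 = 590,300,000,000, so EBIT = 590,300,000,000 ÷ 400,000 = 1,475,750.00.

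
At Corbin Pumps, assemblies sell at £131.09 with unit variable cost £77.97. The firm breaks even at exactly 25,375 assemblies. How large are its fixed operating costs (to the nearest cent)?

Contribution margin per unit = £131.09 − £77.97 = £53.12.
Since BE = FC / CM, FC = 25,375 × £53.12 = £1,347,920.00.

£1,347,920.00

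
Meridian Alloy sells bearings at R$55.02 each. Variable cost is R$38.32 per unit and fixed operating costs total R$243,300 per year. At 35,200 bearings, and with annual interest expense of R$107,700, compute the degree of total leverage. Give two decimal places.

2.48

At 35,200 units, contribution = 35,200 × R$16.70 = R$587,840.00.
EBIT = R$587,840.00 − R$243,300 = R$344,540.00. Interest = R$107,700.00, so EBIT − I = R$236,840.00.
DCL = contribution ÷ (EBIT − I) = R$587,840.00 ÷ R$236,840.00 = 2.4820.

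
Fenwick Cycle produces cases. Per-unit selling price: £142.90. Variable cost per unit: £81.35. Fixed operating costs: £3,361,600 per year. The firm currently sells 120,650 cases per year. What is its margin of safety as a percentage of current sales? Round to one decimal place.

Contribution margin per unit = £142.90 − £81.35 = £61.55. Break-even units = £3,361,600 ÷ £61.55 = 54,615.76; break-even revenue = 54,615.76 × £142.90 = £7,804,592.04.
Current sales = 120,650 × £142.90 = £17,240,885.00.
Margin of safety = (£17,240,885.00 − £7,804,592.04) ÷ £17,240,885.00 = 54.7%.

54.7%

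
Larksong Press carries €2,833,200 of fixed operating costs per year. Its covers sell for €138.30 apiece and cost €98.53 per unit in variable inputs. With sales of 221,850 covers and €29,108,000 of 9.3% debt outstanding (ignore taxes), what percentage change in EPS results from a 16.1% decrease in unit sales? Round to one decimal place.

-43.3%

Total contribution margin = 221,850 × €39.77 = €8,822,974.50.
EBIT = €8,822,974.50 − €2,833,200 = €5,989,774.50.
Interest = €2,707,044.00, so EBIT − I = €3,282,730.50.
Degree of combined leverage = contribution ÷ (EBIT − I) = €8,822,974.50 ÷ €3,282,730.50 = 2.6877.
%ΔEPS = DCL × %ΔSales = 2.6877 × -16.1% = -43.3%.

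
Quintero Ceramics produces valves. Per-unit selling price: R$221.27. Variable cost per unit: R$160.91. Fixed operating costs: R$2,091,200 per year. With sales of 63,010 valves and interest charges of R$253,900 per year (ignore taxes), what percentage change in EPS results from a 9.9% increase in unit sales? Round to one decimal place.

+25.8%

At 63,010 units, contribution = 63,010 × R$60.36 = R$3,803,283.60.
Operating income = contribution − fixed costs = R$3,803,283.60 − R$2,091,200 = R$1,712,083.60.
Interest = R$253,900.00, so EBIT − I = R$1,458,183.60.
DCL = total CM / (EBIT − I) = R$3,803,283.60 / R$1,458,183.60 = 2.6082.
EPS therefore changes by 2.6082 × (+9.9%) = +25.8%.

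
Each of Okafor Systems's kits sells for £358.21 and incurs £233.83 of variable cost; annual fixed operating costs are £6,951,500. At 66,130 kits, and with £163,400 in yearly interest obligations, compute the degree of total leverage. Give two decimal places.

Contribution at this volume is 66,130 × £124.38 = £8,225,249.40.
Subtracting fixed costs: EBIT = £8,225,249.40 − £6,951,500 = £1,273,749.40. Interest = £163,400.00, so EBIT − I = £1,110,349.40.
DCL = contribution ÷ (EBIT − I) = £8,225,249.40 ÷ £1,110,349.40 = 7.4078.

7.41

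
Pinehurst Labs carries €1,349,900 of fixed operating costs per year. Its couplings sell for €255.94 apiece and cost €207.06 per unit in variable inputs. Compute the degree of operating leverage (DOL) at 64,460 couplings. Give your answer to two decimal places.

1.75

At 64,460 units, contribution = 64,460 × €48.88 = €3,150,804.80.
EBIT = €3,150,804.80 − €1,349,900 = €1,800,904.80.
DOL = contribution ÷ EBIT = €3,150,804.80 ÷ €1,800,904.80 = 1.7496.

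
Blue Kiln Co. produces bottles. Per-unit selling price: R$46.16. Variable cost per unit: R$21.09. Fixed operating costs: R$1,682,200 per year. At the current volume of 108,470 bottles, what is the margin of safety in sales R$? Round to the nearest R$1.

Each unit contributes R$46.16 − R$21.09 = R$25.07. Break-even units = R$1,682,200 ÷ R$25.07 = 67,100.12; break-even revenue = 67,100.12 × R$46.16 = R$3,097,341.52.
Current sales = 108,470 × R$46.16 = R$5,006,975.20.
Margin of safety = R$5,006,975.20 − R$3,097,341.52 = R$1,909,634.

R$1,909,634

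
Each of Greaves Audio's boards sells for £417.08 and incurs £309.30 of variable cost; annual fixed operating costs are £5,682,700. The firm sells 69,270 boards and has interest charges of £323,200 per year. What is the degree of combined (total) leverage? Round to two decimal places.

At 69,270 units, contribution = 69,270 × £107.78 = £7,465,920.60.
Subtracting fixed costs: EBIT = £7,465,920.60 − £5,682,700 = £1,783,220.60. Interest = £323,200.00, so EBIT − I = £1,460,020.60.
Degree of total leverage = total CM / (EBIT − interest) = £7,465,920.60 / £1,460,020.60 = 5.1136.

5.11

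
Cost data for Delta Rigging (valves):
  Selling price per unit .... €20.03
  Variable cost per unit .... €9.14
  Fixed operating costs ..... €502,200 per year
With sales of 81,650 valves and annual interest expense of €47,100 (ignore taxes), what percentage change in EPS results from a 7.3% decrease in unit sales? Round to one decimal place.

Contribution at this volume is 81,650 × €10.89 = €889,168.50.
EBIT = €889,168.50 − €502,200 = €386,968.50.
After interest of €47,100.00, pre-tax earnings = €339,868.50.
DCL = total CM / (EBIT − I) = €889,168.50 / €339,868.50 = 2.6162.
%ΔEPS = DCL × %ΔSales = 2.6162 × -7.3% = -19.1%.

-19.1%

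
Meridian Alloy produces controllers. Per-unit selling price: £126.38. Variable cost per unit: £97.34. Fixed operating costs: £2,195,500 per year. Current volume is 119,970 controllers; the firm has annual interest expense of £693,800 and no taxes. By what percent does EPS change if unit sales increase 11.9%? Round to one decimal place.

+69.7%

At 119,970 units, contribution = 119,970 × £29.04 = £3,483,928.80.
Subtracting fixed costs: EBIT = £3,483,928.80 − £2,195,500 = £1,288,428.80.
After interest of £693,800.00, pre-tax earnings = £594,628.80.
Degree of combined leverage = contribution ÷ (EBIT − I) = £3,483,928.80 ÷ £594,628.80 = 5.8590.
EPS therefore changes by 5.8590 × (+11.9%) = +69.7%.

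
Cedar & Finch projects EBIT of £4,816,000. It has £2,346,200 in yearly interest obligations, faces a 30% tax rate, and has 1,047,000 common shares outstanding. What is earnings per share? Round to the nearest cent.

£1.65

Interest = £2,346,200.00, so EBT = £4,816,000 − £2,346,200.00 = £2,469,800.00.
After tax at 30%: net income = £2,469,800.00 × 0.70 = £1,728,860.00.
EPS = £1,728,860.00 ÷ 1,047,000 = £1.65.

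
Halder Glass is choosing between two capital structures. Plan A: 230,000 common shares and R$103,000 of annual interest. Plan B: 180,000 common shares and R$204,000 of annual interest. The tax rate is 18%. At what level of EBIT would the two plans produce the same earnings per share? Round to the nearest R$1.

At indifference, (EBIT − 103,000)(1 − t)/230,000 = (EBIT − 204,000)(1 − t)/180,000.
The (1 − t) factor cancels: (EBIT − 103,000) × 180,000 = (EBIT − 204,000) × 230,000.
Solving, EBIT = (204,000·230,000 − 103,000·180,000) / (230,000 − 180,000) = 28,380,000,000 / 50,000 = 567,600.00.

R$567,600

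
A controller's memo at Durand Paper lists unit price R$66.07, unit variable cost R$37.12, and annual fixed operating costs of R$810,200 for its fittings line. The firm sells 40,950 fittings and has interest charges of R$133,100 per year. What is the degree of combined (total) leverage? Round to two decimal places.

At 40,950 units, contribution = 40,950 × R$28.95 = R$1,185,502.50.
Operating income = contribution − fixed costs = R$1,185,502.50 − R$810,200 = R$375,302.50. Interest = R$133,100.00, so EBIT − I = R$242,202.50.
Degree of total leverage = total CM / (EBIT − interest) = R$1,185,502.50 / R$242,202.50 = 4.8947.

4.89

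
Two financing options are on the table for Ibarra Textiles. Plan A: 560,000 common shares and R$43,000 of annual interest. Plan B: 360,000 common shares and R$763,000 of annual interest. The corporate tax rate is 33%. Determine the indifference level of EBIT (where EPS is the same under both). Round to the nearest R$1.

At indifference, (EBIT − 43,000)(1 − t)/560,000 = (EBIT − 763,000)(1 − t)/360,000.
Cancelling (1 − t) and cross-multiplying: 360,000·(EBIT − 43,000) = 560,000·(EBIT − 763,000).
EBIT × (560,000 − 360,000) = 763,000 × 560,000 − 43,000 × 360,000 = 411,800,000,000, so EBIT = 411,800,000,000 ÷ 200,000 = 2,059,000.00.

R$2,059,000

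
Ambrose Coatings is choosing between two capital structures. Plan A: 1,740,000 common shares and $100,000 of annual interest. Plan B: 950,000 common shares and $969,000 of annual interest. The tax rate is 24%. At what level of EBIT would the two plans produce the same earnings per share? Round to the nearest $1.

$2,014,000

At indifference, (EBIT − 100,000)(1 − t)/1,740,000 = (EBIT − 969,000)(1 − t)/950,000.
Cancelling (1 − t) and cross-multiplying: 950,000·(EBIT − 100,000) = 1,740,000·(EBIT − 969,000).
Solving, EBIT = (969,000·1,740,000 − 100,000·950,000) / (1,740,000 − 950,000) = 1,591,060,000,000 / 790,000 = 2,014,000.00.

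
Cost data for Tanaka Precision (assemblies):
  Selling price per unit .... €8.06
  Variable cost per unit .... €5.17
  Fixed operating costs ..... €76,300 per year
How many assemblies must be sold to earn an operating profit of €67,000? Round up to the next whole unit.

Unit CM = price − variable cost = €8.06 − €5.17 = €2.89.
Required volume = (fixed costs + target profit) ÷ CM = (€76,300 + €67,000) ÷ €2.89 = 49,584.78, so 49,585 assemblies.

49,585 assemblies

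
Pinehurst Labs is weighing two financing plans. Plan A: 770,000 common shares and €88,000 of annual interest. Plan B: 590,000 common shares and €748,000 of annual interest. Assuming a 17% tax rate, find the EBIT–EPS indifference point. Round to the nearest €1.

€2,911,333

At indifference, (EBIT − 88,000)(1 − t)/770,000 = (EBIT − 748,000)(1 − t)/590,000.
The (1 − t) factor cancels: (EBIT − 88,000) × 590,000 = (EBIT − 748,000) × 770,000.
EBIT × (770,000 − 590,000) = 748,000 × 770,000 − 88,000 × 590,000 = 524,040,000,000, so EBIT = 524,040,000,000 ÷ 180,000 = 2,911,333.33.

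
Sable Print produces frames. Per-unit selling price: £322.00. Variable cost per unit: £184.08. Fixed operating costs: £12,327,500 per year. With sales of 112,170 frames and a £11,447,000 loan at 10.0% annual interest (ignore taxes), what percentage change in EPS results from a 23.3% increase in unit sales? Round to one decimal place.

Total contribution margin = 112,170 × £137.92 = £15,470,486.40.
Operating income = contribution − fixed costs = £15,470,486.40 − £12,327,500 = £3,142,986.40.
Interest = £1,144,700.00, so EBIT − I = £1,998,286.40.
DCL = total CM / (EBIT − I) = £15,470,486.40 / £1,998,286.40 = 7.7419.
EPS therefore changes by 7.7419 × (+23.3%) = +180.4%.

+180.4%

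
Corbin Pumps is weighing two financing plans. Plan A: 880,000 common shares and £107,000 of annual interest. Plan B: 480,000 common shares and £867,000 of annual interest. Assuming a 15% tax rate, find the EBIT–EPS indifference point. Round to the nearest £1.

At indifference, (EBIT − 107,000)(1 − t)/880,000 = (EBIT − 867,000)(1 − t)/480,000.
Cancelling (1 − t) and cross-multiplying: 480,000·(EBIT − 107,000) = 880,000·(EBIT − 867,000).
EBIT × (880,000 − 480,000) = 867,000 × 880,000 − 107,000 × 480,000 = 711,600,000,000, so EBIT = 711,600,000,000 ÷ 400,000 = 1,779,000.00.

£1,779,000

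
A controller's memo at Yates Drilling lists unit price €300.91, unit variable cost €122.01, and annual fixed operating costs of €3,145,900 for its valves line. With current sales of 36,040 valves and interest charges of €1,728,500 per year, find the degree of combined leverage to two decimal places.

4.10

Contribution at this volume is 36,040 × €178.90 = €6,447,556.00.
Operating income = contribution − fixed costs = €6,447,556.00 − €3,145,900 = €3,301,656.00. Interest = €1,728,500.00, so EBIT − I = €1,573,156.00.
Degree of total leverage = total CM / (EBIT − interest) = €6,447,556.00 / €1,573,156.00 = 4.0985.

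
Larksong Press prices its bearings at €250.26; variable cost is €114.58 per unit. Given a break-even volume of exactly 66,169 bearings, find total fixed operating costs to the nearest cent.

€8,977,809.92

Each unit contributes €250.26 − €114.58 = €135.68.
Since BE = FC / CM, FC = 66,169 × €135.68 = €8,977,809.92.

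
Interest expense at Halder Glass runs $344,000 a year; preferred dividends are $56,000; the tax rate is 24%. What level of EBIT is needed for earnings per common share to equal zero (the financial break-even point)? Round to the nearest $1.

Grossing the preferred dividend up to pre-tax terms: $56,000 / (1 − 0.24) = $73,684.21.
EPS = 0 when EBIT covers interest plus the pre-tax preferred burden: $344,000 + $73,684.21 = $417,684.21.

$417,684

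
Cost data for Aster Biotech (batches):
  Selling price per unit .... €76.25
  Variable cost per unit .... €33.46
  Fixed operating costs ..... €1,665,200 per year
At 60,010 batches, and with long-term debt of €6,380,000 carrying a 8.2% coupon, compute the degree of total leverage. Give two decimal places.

6.77

At 60,010 units, contribution = 60,010 × €42.79 = €2,567,827.90.
EBIT = €2,567,827.90 − €1,665,200 = €902,627.90. Interest = €523,160.00.
DOL = €2,567,827.90 ÷ €902,627.90 = 2.8448; DFL = €902,627.90 ÷ €379,467.90 = 2.3787.
Combined leverage = 2.8448 × 2.3787 = 6.7669.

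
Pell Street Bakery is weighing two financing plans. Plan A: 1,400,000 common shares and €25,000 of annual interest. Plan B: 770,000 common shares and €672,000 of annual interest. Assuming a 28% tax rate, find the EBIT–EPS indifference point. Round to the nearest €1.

€1,462,778

Set EPS_A = EPS_B: (EBIT − €25,000)(1 − 0.28) ÷ 1,400,000 = (EBIT − €672,000)(1 − 0.28) ÷ 770,000.
Cancelling (1 − t) and cross-multiplying: 770,000·(EBIT − 25,000) = 1,400,000·(EBIT − 672,000).
Solving, EBIT = (672,000·1,400,000 − 25,000·770,000) / (1,400,000 − 770,000) = 921,550,000,000 / 630,000 = 1,462,777.78.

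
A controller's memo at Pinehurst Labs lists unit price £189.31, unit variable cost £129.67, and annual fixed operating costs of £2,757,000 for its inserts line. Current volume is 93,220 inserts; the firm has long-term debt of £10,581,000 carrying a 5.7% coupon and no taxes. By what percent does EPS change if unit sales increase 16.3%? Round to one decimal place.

Total contribution margin = 93,220 × £59.64 = £5,559,640.80.
Operating income = contribution − fixed costs = £5,559,640.80 − £2,757,000 = £2,802,640.80.
After interest of £603,117.00, pre-tax earnings = £2,199,523.80.
Degree of combined leverage = contribution ÷ (EBIT − I) = £5,559,640.80 ÷ £2,199,523.80 = 2.5277.
%ΔEPS = DCL × %ΔSales = 2.5277 × +16.3% = +41.2%.

+41.2%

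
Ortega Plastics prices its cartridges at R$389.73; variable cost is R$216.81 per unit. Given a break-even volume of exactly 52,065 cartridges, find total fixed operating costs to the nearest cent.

Contribution margin per unit = R$389.73 − R$216.81 = R$172.92.
Fixed costs = break-even units × CM = 52,065 × R$172.92 = R$9,003,079.80.

R$9,003,079.80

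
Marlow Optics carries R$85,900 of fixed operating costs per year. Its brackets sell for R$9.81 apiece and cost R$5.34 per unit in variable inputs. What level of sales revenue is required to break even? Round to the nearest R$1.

CM per unit = R$9.81 − R$5.34 = R$4.47; CM ratio = R$4.47 / R$9.81 = 0.4557.
Break-even sales = FC ÷ CM ratio = R$85,900 × R$9.81 / R$4.47 = R$188,519.

R$188,519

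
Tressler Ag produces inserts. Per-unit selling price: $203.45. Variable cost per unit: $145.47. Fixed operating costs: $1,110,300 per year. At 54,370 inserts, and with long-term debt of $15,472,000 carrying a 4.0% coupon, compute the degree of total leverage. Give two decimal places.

At 54,370 units, contribution = 54,370 × $57.98 = $3,152,372.60.
EBIT = $3,152,372.60 − $1,110,300 = $2,042,072.60. Interest = $618,880.00, so EBIT − I = $1,423,192.60.
DCL = contribution ÷ (EBIT − I) = $3,152,372.60 ÷ $1,423,192.60 = 2.2150.

2.22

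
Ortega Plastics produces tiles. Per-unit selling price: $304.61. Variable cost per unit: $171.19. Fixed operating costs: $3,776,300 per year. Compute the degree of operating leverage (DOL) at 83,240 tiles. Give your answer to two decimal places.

1.52

At 83,240 units, contribution = 83,240 × $133.42 = $11,105,880.80.
EBIT = $11,105,880.80 − $3,776,300 = $7,329,580.80.
So DOL = total CM / EBIT = $11,105,880.80 / $7,329,580.80 = 1.5152.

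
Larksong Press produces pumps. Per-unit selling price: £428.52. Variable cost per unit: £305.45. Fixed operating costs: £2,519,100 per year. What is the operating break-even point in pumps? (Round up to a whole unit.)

20,469 pumps

Unit CM = price − variable cost = £428.52 − £305.45 = £123.07.
Units to break even: £2,519,100 ÷ £123.07 = 20,468.84, rounded up to 20,469.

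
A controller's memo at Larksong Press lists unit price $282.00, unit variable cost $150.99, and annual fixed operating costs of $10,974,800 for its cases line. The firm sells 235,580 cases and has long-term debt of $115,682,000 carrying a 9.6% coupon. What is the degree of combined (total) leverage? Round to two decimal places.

At 235,580 units, contribution = 235,580 × $131.01 = $30,863,335.80.
EBIT = $30,863,335.80 − $10,974,800 = $19,888,535.80. Interest = $11,105,472.00.
DOL = $30,863,335.80 ÷ $19,888,535.80 = 1.5518; DFL = $19,888,535.80 ÷ $8,783,063.80 = 2.2644.
DCL = DOL × DFL = 1.5518 × 2.2644 = 3.5139.

3.51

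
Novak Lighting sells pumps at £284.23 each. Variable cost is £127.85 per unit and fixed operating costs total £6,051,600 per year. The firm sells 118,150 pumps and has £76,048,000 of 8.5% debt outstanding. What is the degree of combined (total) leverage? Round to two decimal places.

Total contribution margin = 118,150 × £156.38 = £18,476,297.00.
Subtracting fixed costs: EBIT = £18,476,297.00 − £6,051,600 = £12,424,697.00. Interest = £6,464,080.00, so EBIT − I = £5,960,617.00.
Degree of total leverage = total CM / (EBIT − interest) = £18,476,297.00 / £5,960,617.00 = 3.0997.

3.10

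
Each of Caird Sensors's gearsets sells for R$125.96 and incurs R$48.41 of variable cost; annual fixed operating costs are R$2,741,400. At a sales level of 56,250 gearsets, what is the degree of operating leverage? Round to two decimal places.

2.69

Total contribution margin = 56,250 × R$77.55 = R$4,362,187.50.
Subtracting fixed costs: EBIT = R$4,362,187.50 − R$2,741,400 = R$1,620,787.50.
So DOL = total CM / EBIT = R$4,362,187.50 / R$1,620,787.50 = 2.6914.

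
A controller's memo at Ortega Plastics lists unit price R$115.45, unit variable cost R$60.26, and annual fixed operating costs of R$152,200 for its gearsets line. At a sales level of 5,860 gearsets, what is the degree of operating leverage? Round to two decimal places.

1.89

At 5,860 units, contribution = 5,860 × R$55.19 = R$323,413.40.
Operating income = contribution − fixed costs = R$323,413.40 − R$152,200 = R$171,213.40.
So DOL = total CM / EBIT = R$323,413.40 / R$171,213.40 = 1.8889.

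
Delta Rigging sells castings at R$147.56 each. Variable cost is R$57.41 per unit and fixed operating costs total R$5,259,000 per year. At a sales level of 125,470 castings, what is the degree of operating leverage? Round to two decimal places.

1.87

Contribution at this volume is 125,470 × R$90.15 = R$11,311,120.50.
Subtracting fixed costs: EBIT = R$11,311,120.50 − R$5,259,000 = R$6,052,120.50.
Degree of operating leverage = R$11,311,120.50 / R$6,052,120.50 = 1.8690.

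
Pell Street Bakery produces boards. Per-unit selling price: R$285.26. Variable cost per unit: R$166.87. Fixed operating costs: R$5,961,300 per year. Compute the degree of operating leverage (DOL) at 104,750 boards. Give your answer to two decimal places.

1.93

Contribution at this volume is 104,750 × R$118.39 = R$12,401,352.50.
Operating income = contribution − fixed costs = R$12,401,352.50 − R$5,961,300 = R$6,440,052.50.
So DOL = total CM / EBIT = R$12,401,352.50 / R$6,440,052.50 = 1.9257.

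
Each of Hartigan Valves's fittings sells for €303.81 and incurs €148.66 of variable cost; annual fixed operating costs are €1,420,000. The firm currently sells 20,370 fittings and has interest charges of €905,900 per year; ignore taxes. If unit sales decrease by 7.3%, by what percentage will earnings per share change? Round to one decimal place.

-27.6%

At 20,370 units, contribution = 20,370 × €155.15 = €3,160,405.50.
Subtracting fixed costs: EBIT = €3,160,405.50 − €1,420,000 = €1,740,405.50.
After interest of €905,900.00, pre-tax earnings = €834,505.50.
Degree of combined leverage = contribution ÷ (EBIT − I) = €3,160,405.50 ÷ €834,505.50 = 3.7872.
EPS therefore changes by 3.7872 × (-7.3%) = -27.6%.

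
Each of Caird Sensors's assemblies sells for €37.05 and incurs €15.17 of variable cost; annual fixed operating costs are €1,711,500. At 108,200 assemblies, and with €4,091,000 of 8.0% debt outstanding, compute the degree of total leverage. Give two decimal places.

7.20

At 108,200 units, contribution = 108,200 × €21.88 = €2,367,416.00.
Operating income = contribution − fixed costs = €2,367,416.00 − €1,711,500 = €655,916.00. Interest = €327,280.00, so EBIT − I = €328,636.00.
Degree of total leverage = total CM / (EBIT − interest) = €2,367,416.00 / €328,636.00 = 7.2038.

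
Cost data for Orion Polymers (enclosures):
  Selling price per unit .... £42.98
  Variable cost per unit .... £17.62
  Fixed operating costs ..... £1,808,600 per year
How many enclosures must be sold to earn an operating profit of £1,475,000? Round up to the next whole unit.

129,480 enclosures

Each unit contributes £42.98 − £17.62 = £25.36.
Units = (FC + target) / CM = (£1,808,600 + £1,475,000) / £25.36 = 129,479.50, so 129,480 enclosures.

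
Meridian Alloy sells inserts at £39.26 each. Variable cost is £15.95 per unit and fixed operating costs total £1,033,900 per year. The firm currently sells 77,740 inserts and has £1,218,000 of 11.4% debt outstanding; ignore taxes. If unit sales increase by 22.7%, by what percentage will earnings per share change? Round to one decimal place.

+64.3%

At 77,740 units, contribution = 77,740 × £23.31 = £1,812,119.40.
Subtracting fixed costs: EBIT = £1,812,119.40 − £1,033,900 = £778,219.40.
After interest of £138,852.00, pre-tax earnings = £639,367.40.
Degree of combined leverage = contribution ÷ (EBIT − I) = £1,812,119.40 ÷ £639,367.40 = 2.8342.
EPS therefore changes by 2.8342 × (+22.7%) = +64.3%.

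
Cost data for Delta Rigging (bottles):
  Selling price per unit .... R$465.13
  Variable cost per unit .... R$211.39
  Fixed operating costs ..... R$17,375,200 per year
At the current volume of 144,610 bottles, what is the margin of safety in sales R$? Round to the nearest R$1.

R$35,412,025

Unit CM = price − variable cost = R$465.13 − R$211.39 = R$253.74. Break-even units = R$17,375,200 ÷ R$253.74 = 68,476.39; break-even revenue = 68,476.39 × R$465.13 = R$31,850,424.75.
Actual sales revenue = 144,610 × R$465.13 = R$67,262,449.30.
Margin of safety = R$67,262,449.30 − R$31,850,424.75 = R$35,412,025.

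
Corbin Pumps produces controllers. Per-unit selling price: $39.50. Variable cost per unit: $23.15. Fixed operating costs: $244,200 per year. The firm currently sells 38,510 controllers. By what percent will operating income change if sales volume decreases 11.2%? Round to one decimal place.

Contribution at this volume is 38,510 × $16.35 = $629,638.50.
Operating income = contribution − fixed costs = $629,638.50 − $244,200 = $385,438.50.
Degree of operating leverage = $629,638.50 / $385,438.50 = 1.6336.
So EBIT moves 1.6336 × (-11.2%) = -18.3%.

-18.3%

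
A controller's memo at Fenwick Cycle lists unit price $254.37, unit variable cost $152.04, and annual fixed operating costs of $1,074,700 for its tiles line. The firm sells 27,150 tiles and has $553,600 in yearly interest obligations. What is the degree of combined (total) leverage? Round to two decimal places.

2.42

Contribution at this volume is 27,150 × $102.33 = $2,778,259.50.
EBIT = $2,778,259.50 − $1,074,700 = $1,703,559.50. Interest = $553,600.00, so EBIT − I = $1,149,959.50.
Degree of total leverage = total CM / (EBIT − interest) = $2,778,259.50 / $1,149,959.50 = 2.4160.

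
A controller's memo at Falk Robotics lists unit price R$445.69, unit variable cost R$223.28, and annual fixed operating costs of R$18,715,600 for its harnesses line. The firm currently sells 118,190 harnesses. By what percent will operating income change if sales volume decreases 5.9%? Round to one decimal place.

Contribution at this volume is 118,190 × R$222.41 = R$26,286,637.90.
EBIT = R$26,286,637.90 − R$18,715,600 = R$7,571,037.90.
Degree of operating leverage = R$26,286,637.90 / R$7,571,037.90 = 3.4720.
%ΔEBIT = DOL × %ΔSales = 3.4720 × -5.9% = -20.5%.

-20.5%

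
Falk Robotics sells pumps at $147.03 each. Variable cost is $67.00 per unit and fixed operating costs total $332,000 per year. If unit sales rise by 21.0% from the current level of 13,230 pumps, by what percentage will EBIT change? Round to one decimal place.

At 13,230 units, contribution = 13,230 × $80.03 = $1,058,796.90.
Operating income = contribution − fixed costs = $1,058,796.90 − $332,000 = $726,796.90.
Degree of operating leverage = $1,058,796.90 / $726,796.90 = 1.4568.
%ΔEBIT = DOL × %ΔSales = 1.4568 × +21.0% = +30.6%.

+30.6%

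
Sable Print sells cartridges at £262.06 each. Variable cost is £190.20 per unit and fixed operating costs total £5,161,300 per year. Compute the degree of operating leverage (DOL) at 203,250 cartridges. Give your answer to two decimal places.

Contribution at this volume is 203,250 × £71.86 = £14,605,545.00.
EBIT = £14,605,545.00 − £5,161,300 = £9,444,245.00.
So DOL = total CM / EBIT = £14,605,545.00 / £9,444,245.00 = 1.5465.

1.55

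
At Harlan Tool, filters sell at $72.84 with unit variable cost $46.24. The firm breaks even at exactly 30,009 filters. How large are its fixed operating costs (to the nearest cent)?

Each unit contributes $72.84 − $46.24 = $26.60.
Fixed costs = break-even units × CM = 30,009 × $26.60 = $798,239.40.

$798,239.40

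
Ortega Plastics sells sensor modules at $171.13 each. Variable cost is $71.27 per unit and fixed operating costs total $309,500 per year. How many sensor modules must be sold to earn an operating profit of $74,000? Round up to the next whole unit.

3,841 sensor modules

Each unit contributes $171.13 − $71.27 = $99.86.
Need Q such that Q × $99.86 − $309,500 = $74,000, i.e. Q = $383,500 / $99.86 = 3,840.38 → 3,841.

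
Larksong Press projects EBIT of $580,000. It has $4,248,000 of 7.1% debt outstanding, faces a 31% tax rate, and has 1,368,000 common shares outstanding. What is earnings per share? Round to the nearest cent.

Pre-tax income = $580,000 − $301,608.00 = $278,392.00.
After tax at 31%: net income = $278,392.00 × 0.69 = $192,090.48.
Per share: $192,090.48 / 1,368,000 shares = $0.14.

$0.14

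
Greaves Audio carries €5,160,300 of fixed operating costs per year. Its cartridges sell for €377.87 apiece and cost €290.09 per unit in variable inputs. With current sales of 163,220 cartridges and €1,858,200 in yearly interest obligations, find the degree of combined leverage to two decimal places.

Total contribution margin = 163,220 × €87.78 = €14,327,451.60.
Subtracting fixed costs: EBIT = €14,327,451.60 − €5,160,300 = €9,167,151.60. Interest = €1,858,200.00, so EBIT − I = €7,308,951.60.
DCL = contribution ÷ (EBIT − I) = €14,327,451.60 ÷ €7,308,951.60 = 1.9603.

1.96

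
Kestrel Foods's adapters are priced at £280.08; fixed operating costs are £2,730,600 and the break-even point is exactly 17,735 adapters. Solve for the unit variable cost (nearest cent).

£126.11

Contribution per unit must be FC / Q = £2,730,600 / 17,735 = £153.9667.
Variable cost per unit = £280.08 − £153.9667 = £126.11.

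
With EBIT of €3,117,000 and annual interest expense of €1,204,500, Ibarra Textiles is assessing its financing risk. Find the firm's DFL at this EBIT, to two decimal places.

1.63

Annual interest charges come to €1,204,500.00.
Degree of financial leverage = EBIT / (EBIT − interest) = €3,117,000 / €1,912,500.00 = 1.6298.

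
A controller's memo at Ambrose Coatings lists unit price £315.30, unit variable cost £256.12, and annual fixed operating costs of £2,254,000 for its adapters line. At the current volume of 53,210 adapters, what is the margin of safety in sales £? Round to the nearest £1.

£4,768,221

Each unit contributes £315.30 − £256.12 = £59.18. Break-even units = £2,254,000 ÷ £59.18 = 38,087.19; break-even revenue = 38,087.19 × £315.30 = £12,008,891.52.
Current sales = 53,210 × £315.30 = £16,777,113.00.
Margin of safety = £16,777,113.00 − £12,008,891.52 = £4,768,221.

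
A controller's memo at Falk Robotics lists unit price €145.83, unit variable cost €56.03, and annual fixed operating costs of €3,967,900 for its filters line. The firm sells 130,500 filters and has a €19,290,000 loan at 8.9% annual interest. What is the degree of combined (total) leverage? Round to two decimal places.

Contribution at this volume is 130,500 × €89.80 = €11,718,900.00.
EBIT = €11,718,900.00 − €3,967,900 = €7,751,000.00. Interest = €1,716,810.00.
DOL = €11,718,900.00 ÷ €7,751,000.00 = 1.5119; DFL = €7,751,000.00 ÷ €6,034,190.00 = 1.2845.
DCL = DOL × DFL = 1.5119 × 1.2845 = 1.9420.

1.94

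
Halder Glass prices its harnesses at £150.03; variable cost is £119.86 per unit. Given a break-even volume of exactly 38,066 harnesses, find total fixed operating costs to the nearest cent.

£1,148,451.22

Unit CM = price − variable cost = £150.03 − £119.86 = £30.17.
Fixed costs = break-even units × CM = 38,066 × £30.17 = £1,148,451.22.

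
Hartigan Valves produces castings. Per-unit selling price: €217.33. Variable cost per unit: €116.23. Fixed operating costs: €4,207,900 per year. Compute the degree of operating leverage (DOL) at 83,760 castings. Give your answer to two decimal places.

1.99

Contribution at this volume is 83,760 × €101.10 = €8,468,136.00.
Subtracting fixed costs: EBIT = €8,468,136.00 − €4,207,900 = €4,260,236.00.
DOL = contribution ÷ EBIT = €8,468,136.00 ÷ €4,260,236.00 = 1.9877.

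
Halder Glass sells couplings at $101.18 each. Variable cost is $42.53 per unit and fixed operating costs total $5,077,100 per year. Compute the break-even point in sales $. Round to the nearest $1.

CM per unit = $101.18 − $42.53 = $58.65; CM ratio = $58.65 / $101.18 = 0.5797.
Break-even sales = FC ÷ CM ratio = $5,077,100 × $101.18 / $58.65 = $8,758,755.

$8,758,755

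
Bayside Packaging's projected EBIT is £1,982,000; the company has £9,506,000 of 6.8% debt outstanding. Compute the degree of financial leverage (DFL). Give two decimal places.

1.48

Annual interest charges come to £646,408.00.
DFL = EBIT ÷ (EBIT − I) = £1,982,000 ÷ (£1,982,000 − £646,408.00) = £1,982,000 ÷ £1,335,592.00 = 1.4840.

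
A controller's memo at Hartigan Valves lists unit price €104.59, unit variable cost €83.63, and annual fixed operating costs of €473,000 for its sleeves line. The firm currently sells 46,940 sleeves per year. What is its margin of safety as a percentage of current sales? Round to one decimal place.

Contribution margin per unit = €104.59 − €83.63 = €20.96. Break-even units = €473,000 ÷ €20.96 = 22,566.79; break-even revenue = 22,566.79 × €104.59 = €2,360,260.97.
Actual sales revenue = 46,940 × €104.59 = €4,909,454.60.
Margin of safety = (€4,909,454.60 − €2,360,260.97) ÷ €4,909,454.60 = 51.9%.

51.9%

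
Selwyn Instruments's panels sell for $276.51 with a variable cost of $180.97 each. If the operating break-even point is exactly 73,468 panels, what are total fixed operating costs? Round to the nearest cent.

$7,019,132.72

Unit CM = price − variable cost = $276.51 − $180.97 = $95.54.
Since BE = FC / CM, FC = 73,468 × $95.54 = $7,019,132.72.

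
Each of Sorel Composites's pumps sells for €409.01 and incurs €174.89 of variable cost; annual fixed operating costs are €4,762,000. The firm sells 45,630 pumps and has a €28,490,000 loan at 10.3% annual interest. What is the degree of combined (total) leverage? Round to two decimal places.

At 45,630 units, contribution = 45,630 × €234.12 = €10,682,895.60.
Operating income = contribution − fixed costs = €10,682,895.60 − €4,762,000 = €5,920,895.60. Interest = €2,934,470.00.
DOL = €10,682,895.60 ÷ €5,920,895.60 = 1.8043; DFL = €5,920,895.60 ÷ €2,986,425.60 = 1.9826.
DCL = DOL × DFL = 1.8043 × 1.9826 = 3.5772.

3.58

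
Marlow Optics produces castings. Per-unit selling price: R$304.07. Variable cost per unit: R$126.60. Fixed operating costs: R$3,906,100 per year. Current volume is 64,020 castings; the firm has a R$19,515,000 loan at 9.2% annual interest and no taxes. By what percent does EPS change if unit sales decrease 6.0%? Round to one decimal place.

-12.0%

Total contribution margin = 64,020 × R$177.47 = R$11,361,629.40.
Subtracting fixed costs: EBIT = R$11,361,629.40 − R$3,906,100 = R$7,455,529.40.
Interest = R$1,795,380.00, so EBIT − I = R$5,660,149.40.
DCL = total CM / (EBIT − I) = R$11,361,629.40 / R$5,660,149.40 = 2.0073.
EPS therefore changes by 2.0073 × (-6.0%) = -12.0%.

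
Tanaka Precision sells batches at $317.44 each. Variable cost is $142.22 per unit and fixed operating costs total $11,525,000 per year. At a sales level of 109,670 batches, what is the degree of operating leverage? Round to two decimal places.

2.50

At 109,670 units, contribution = 109,670 × $175.22 = $19,216,377.40.
EBIT = $19,216,377.40 − $11,525,000 = $7,691,377.40.
Degree of operating leverage = $19,216,377.40 / $7,691,377.40 = 2.4984.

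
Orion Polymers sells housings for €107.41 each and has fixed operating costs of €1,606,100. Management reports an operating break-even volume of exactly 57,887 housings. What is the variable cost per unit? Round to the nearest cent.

Contribution per unit must be FC / Q = €1,606,100 / 57,887 = €27.7454.
Hence VC = price − CM = €107.41 − €27.7454 = €79.66.

€79.66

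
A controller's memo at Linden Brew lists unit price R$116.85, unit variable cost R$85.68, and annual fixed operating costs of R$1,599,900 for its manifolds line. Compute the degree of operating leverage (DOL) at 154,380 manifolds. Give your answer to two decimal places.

Total contribution margin = 154,380 × R$31.17 = R$4,812,024.60.
EBIT = R$4,812,024.60 − R$1,599,900 = R$3,212,124.60.
Degree of operating leverage = R$4,812,024.60 / R$3,212,124.60 = 1.4981.

1.50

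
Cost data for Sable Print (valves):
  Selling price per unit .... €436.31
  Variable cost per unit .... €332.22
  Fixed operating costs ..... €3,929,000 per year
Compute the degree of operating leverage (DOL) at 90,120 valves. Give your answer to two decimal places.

At 90,120 units, contribution = 90,120 × €104.09 = €9,380,590.80.
EBIT = €9,380,590.80 − €3,929,000 = €5,451,590.80.
DOL = contribution ÷ EBIT = €9,380,590.80 ÷ €5,451,590.80 = 1.7207.

1.72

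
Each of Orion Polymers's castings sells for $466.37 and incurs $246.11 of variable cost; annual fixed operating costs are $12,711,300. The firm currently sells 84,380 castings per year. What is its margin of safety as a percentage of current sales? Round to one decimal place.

31.6%

Each unit contributes $466.37 − $246.11 = $220.26. Break-even units = $12,711,300 ÷ $220.26 = 57,710.43; break-even revenue = 57,710.43 × $466.37 = $26,914,414.70.
Current sales = 84,380 × $466.37 = $39,352,300.60.
Margin of safety = ($39,352,300.60 − $26,914,414.70) ÷ $39,352,300.60 = 31.6%.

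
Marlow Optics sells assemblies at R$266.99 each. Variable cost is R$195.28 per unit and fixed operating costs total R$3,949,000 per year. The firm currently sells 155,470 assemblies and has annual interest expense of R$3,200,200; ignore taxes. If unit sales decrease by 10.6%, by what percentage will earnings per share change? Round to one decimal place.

-29.5%

At 155,470 units, contribution = 155,470 × R$71.71 = R$11,148,753.70.
Subtracting fixed costs: EBIT = R$11,148,753.70 − R$3,949,000 = R$7,199,753.70.
After interest of R$3,200,200.00, pre-tax earnings = R$3,999,553.70.
DCL = total CM / (EBIT − I) = R$11,148,753.70 / R$3,999,553.70 = 2.7875.
%ΔEPS = DCL × %ΔSales = 2.7875 × -10.6% = -29.5%.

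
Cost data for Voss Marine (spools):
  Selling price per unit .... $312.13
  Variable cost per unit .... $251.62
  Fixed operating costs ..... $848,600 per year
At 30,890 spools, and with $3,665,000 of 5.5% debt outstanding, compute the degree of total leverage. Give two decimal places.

Total contribution margin = 30,890 × $60.51 = $1,869,153.90.
Operating income = contribution − fixed costs = $1,869,153.90 − $848,600 = $1,020,553.90. Interest = $201,575.00.
DOL = $1,869,153.90 ÷ $1,020,553.90 = 1.8315; DFL = $1,020,553.90 ÷ $818,978.90 = 1.2461.
DCL = DOL × DFL = 1.8315 × 1.2461 = 2.2822.

2.28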